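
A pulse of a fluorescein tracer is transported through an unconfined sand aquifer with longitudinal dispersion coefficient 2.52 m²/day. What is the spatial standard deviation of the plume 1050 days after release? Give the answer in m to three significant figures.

Dispersive spreading gives a Gaussian with σ² = 2Dt; advection only shifts the center.
σ = √(2 × 2.52 × 1050) = 72.7 m.

72.7 m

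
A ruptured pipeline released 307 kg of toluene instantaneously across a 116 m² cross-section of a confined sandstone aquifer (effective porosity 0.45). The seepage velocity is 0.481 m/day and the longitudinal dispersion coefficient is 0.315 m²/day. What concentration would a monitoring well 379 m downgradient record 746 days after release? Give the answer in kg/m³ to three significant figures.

0.0702 kg/m³

For an instantaneous plane source, C(x,t) = M/(n_e·A·√(4πDt)) · exp(−(x−vt)²/(4Dt)), with n_e·A the pore (flow) area.
Plume center vt = 0.481 × 746 = 358.826 m, so the well at 379 m is 20.174 m downgradient of the peak.
√(4πDt) = 54.34 m, giving peak height M/(n_e·A·√(4πDt)) = 307/(0.45 × 116 × 54.34) = 0.1082 kg/m³.
(x−vt)²/(4Dt) = (20.174)²/(4 × 0.315 × 746) = 0.4330; exp(−0.4330) = 0.6486.
C = 0.1082 × 0.6486 = 0.0702 kg/m³.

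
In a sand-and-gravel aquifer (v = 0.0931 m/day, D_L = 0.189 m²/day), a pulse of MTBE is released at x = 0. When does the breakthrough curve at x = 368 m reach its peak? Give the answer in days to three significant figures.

3930 days

For the 1D instantaneous-source solution, setting ∂C/∂t = 0 at fixed x gives v²t² + 2Dt − x² = 0, so t = (√(D² + v²x²) − D)/v².
√(D² + v²x²) = √(0.189² + 0.0931² × 368²) = 34.26; v² = 0.00866761.
t = (34.26 − 0.189)/0.00866761 = 3930 days (vs. the pure-advection estimate x/v = 3950 d).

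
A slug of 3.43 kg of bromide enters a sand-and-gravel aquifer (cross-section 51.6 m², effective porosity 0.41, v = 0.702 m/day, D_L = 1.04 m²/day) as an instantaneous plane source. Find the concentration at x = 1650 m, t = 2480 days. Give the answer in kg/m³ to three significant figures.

For an instantaneous plane source, C(x,t) = M/(n_e·A·√(4πDt)) · exp(−(x−vt)²/(4Dt)), with n_e·A the pore (flow) area.
Plume center vt = 0.702 × 2480 = 1740.96 m, so the well at 1650 m is 90.96 m upgradient of the peak.
√(4πDt) = 180.0 m, giving peak height M/(n_e·A·√(4πDt)) = 3.43/(0.41 × 51.6 × 180.0) = 0.0009007 kg/m³.
(x−vt)²/(4Dt) = (-90.96)²/(4 × 1.04 × 2480) = 0.8020; exp(−0.8020) = 0.4484.
C = 0.0009007 × 0.4484 = 0.000404 kg/m³.

0.000404 kg/m³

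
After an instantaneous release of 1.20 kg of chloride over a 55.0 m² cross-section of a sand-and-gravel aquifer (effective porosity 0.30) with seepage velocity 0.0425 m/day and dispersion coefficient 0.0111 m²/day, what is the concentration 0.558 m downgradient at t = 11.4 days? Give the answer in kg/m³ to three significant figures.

0.0571 kg/m³

For an instantaneous plane source, C(x,t) = M/(n_e·A·√(4πDt)) · exp(−(x−vt)²/(4Dt)), with n_e·A the pore (flow) area.
Plume center vt = 0.0425 × 11.4 = 0.4845 m, so the well at 0.558 m is 0.0735 m downgradient of the peak.
√(4πDt) = 1.261 m, giving peak height M/(n_e·A·√(4πDt)) = 1.20/(0.30 × 55.0 × 1.261) = 0.05767 kg/m³.
(x−vt)²/(4Dt) = (0.0735)²/(4 × 0.0111 × 11.4) = 0.01067; exp(−0.01067) = 0.9894.
C = 0.05767 × 0.9894 = 0.0571 kg/m³.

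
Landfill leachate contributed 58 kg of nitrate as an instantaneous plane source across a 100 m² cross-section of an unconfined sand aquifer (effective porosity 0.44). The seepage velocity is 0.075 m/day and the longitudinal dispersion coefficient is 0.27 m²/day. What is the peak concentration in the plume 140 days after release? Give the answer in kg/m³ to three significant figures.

The peak of an instantaneous 1D plume sits at x = vt; there the Gaussian factor is 1 and C_max = M/(n_e·A·√(4πDt)), where n_e·A is the pore area the mass is dissolved in.
√(4πDt) = √(4π × 0.27 × 140) = 21.79 m, so C_max = 58/(0.44 × 100 × 21.79) = 0.0605 kg/m³.

0.0605 kg/m³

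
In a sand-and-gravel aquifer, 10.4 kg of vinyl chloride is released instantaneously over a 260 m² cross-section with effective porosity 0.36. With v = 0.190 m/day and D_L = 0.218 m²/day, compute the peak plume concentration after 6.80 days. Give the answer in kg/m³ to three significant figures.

The peak of an instantaneous 1D plume sits at x = vt; there the Gaussian factor is 1 and C_max = M/(n_e·A·√(4πDt)), where n_e·A is the pore area the mass is dissolved in.
√(4πDt) = √(4π × 0.218 × 6.80) = 4.316 m, so C_max = 10.4/(0.36 × 260 × 4.316) = 0.0257 kg/m³.

0.0257 kg/m³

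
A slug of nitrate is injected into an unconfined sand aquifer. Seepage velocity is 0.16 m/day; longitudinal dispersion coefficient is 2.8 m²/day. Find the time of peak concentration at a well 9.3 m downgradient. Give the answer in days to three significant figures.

14.5 days

For the 1D instantaneous-source solution, setting ∂C/∂t = 0 at fixed x gives v²t² + 2Dt − x² = 0, so t = (√(D² + v²x²) − D)/v².
√(D² + v²x²) = √(2.8² + 0.16² × 9.3²) = 3.171; v² = 0.0256.
t = (3.171 − 2.8)/0.0256 = 14.5 days (vs. the pure-advection estimate x/v = 58.1 d).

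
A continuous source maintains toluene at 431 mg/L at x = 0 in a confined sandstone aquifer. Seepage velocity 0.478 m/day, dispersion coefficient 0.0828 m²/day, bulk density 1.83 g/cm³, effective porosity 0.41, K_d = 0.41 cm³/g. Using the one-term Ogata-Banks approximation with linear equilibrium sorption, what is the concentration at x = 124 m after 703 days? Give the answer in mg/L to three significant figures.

88.8 mg/L

Retardation factor R = 1 + ρ_b·K_d/n = 1 + 1.83 × 0.41/0.41 = 2.830.
Sorption retards both mechanisms: v_R = v/R = 0.1689 m/day, D_R = D/R = 0.02926 m²/day.
v_R·t = 0.1689 × 703 = 118.7367 m; 2√(D_R t) = 9.071 m; argument = (124 − 118.7367)/9.071 = 0.5802.
C = C₀ × ½·erfc(0.5802) = 431 × 0.2060 = 88.8 mg/L.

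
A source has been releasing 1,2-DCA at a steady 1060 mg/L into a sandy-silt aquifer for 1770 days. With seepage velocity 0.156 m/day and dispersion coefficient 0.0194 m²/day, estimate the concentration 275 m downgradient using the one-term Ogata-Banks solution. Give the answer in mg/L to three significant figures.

587 mg/L

For a continuous step input, C/C₀ ≈ ½·erfc((x−vt)/(2√(Dt))).
vt = 0.156 × 1770 = 276.12 m and 2√(Dt) = 2√(0.0194 × 1770) = 11.72 m.
Argument (x−vt)/(2√(Dt)) = (275 − 276.12)/11.72 = -0.09556; ½·erfc(-0.09556) = 0.5538.
C = 1060 × 0.5538 = 587 mg/L.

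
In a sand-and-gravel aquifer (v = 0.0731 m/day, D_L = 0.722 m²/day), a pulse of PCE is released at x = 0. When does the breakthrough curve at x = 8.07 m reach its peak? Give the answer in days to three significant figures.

For the 1D instantaneous-source solution, setting ∂C/∂t = 0 at fixed x gives v²t² + 2Dt − x² = 0, so t = (√(D² + v²x²) − D)/v².
√(D² + v²x²) = √(0.722² + 0.0731² × 8.07²) = 0.9324; v² = 0.00534361.
t = (0.9324 − 0.722)/0.00534361 = 39.4 days (vs. the pure-advection estimate x/v = 110 d).

39.4 days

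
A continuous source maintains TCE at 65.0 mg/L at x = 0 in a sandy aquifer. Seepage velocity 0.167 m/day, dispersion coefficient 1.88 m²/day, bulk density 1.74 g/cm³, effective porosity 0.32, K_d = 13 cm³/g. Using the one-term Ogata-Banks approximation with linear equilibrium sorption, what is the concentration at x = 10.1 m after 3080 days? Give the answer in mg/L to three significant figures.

Retardation factor R = 1 + ρ_b·K_d/n = 1 + 1.74 × 13/0.32 = 71.69.
Sorption retards both mechanisms: v_R = v/R = 0.002329 m/day, D_R = D/R = 0.02622 m²/day.
v_R·t = 0.002329 × 3080 = 7.17332 m; 2√(D_R t) = 17.97 m; argument = (10.1 − 7.17332)/17.97 = 0.1629.
C = C₀ × ½·erfc(0.1629) = 65.0 × 0.4089 = 26.6 mg/L.

26.6 mg/L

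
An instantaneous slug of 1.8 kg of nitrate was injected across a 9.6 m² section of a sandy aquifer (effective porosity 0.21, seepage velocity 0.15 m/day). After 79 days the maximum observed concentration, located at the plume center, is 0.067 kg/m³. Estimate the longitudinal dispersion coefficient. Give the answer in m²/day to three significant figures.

At the plume center C_max = M/(n_e·A·√(4πDt)), so D = M²/(4πt·(n_e·A·C_max)²).
n_e·A·C_max = 0.21 × 9.6 × 0.067 = 0.1351 kg/m.
D = 1.8²/(4π × 79 × 0.1351²) = 0.179 m²/day.

0.179 m²/day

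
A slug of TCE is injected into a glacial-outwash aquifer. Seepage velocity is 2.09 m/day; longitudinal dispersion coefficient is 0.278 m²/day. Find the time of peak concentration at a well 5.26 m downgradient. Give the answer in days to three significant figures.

For the 1D instantaneous-source solution, setting ∂C/∂t = 0 at fixed x gives v²t² + 2Dt − x² = 0, so t = (√(D² + v²x²) − D)/v².
√(D² + v²x²) = √(0.278² + 2.09² × 5.26²) = 11.00; v² = 4.3681.
t = (11.00 − 0.278)/4.3681 = 2.45 days (vs. the pure-advection estimate x/v = 2.52 d).

2.45 days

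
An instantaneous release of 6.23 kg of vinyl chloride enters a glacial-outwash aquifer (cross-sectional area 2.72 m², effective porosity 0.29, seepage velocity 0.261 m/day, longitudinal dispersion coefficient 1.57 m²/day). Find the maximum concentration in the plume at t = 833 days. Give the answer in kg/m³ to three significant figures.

0.0616 kg/m³

The peak of an instantaneous 1D plume sits at x = vt; there the Gaussian factor is 1 and C_max = M/(n_e·A·√(4πDt)), where n_e·A is the pore area the mass is dissolved in.
√(4πDt) = √(4π × 1.57 × 833) = 128.2 m, so C_max = 6.23/(0.29 × 2.72 × 128.2) = 0.0616 kg/m³.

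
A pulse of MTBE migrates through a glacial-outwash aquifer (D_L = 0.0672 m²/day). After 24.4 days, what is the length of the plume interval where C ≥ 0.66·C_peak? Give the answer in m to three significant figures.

The plume is Gaussian with σ = √(2Dt) = √(2 × 0.0672 × 24.4) = 1.811 m.
C/C_peak = exp(−Δx²/(2σ²)) = 0.66 ⇒ Δx = σ·√(−2 ln 0.66) = 1.811 × 0.9116 = 1.651 m.
Width = 2Δx = 3.30 m.

3.30 m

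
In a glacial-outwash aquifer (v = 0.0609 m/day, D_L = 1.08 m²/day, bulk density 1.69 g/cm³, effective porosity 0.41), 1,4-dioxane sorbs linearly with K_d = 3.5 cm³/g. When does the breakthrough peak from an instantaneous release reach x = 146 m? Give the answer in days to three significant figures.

32800 days

Retardation factor R = 1 + ρ_b·K_d/n = 1 + 1.69 × 3.5/0.41 = 15.43.
Sorption retards both mechanisms: v_R = v/R = 0.003947 m/day, D_R = D/R = 0.06999 m²/day.
Peak time from v_R²t² + 2D_R t − x² = 0: t = (√(D_R² + v_R²x²) − D_R)/v_R².
√(D_R² + v_R²x²) = √(0.06999² + 0.003947² × 146²) = 0.5805; v_R² = 1.558e-05.
t = (0.5805 − 0.06999)/1.558e-05 = 32800 days.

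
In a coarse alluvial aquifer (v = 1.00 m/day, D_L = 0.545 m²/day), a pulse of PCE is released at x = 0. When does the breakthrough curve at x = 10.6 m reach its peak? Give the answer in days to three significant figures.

For the 1D instantaneous-source solution, setting ∂C/∂t = 0 at fixed x gives v²t² + 2Dt − x² = 0, so t = (√(D² + v²x²) − D)/v².
√(D² + v²x²) = √(0.545² + 1.00² × 10.6²) = 10.61; v² = 1.
t = (10.61 − 0.545)/1 = 10.1 days (vs. the pure-advection estimate x/v = 10.6 d).

10.1 days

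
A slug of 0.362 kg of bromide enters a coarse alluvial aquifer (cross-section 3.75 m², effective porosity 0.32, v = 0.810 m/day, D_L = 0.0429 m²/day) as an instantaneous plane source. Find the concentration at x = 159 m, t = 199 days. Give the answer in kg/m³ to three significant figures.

For an instantaneous plane source, C(x,t) = M/(n_e·A·√(4πDt)) · exp(−(x−vt)²/(4Dt)), with n_e·A the pore (flow) area.
Plume center vt = 0.810 × 199 = 161.19 m, so the well at 159 m is 2.19 m upgradient of the peak.
√(4πDt) = 10.36 m, giving peak height M/(n_e·A·√(4πDt)) = 0.362/(0.32 × 3.75 × 10.36) = 0.02912 kg/m³.
(x−vt)²/(4Dt) = (-2.19)²/(4 × 0.0429 × 199) = 0.1404; exp(−0.1404) = 0.8690.
C = 0.02912 × 0.8690 = 0.0253 kg/m³.

0.0253 kg/m³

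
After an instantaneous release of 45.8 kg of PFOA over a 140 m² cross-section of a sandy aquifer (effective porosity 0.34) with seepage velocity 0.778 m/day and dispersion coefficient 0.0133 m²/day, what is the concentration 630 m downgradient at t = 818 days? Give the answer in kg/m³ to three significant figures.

0.0321 kg/m³

For an instantaneous plane source, C(x,t) = M/(n_e·A·√(4πDt)) · exp(−(x−vt)²/(4Dt)), with n_e·A the pore (flow) area.
Plume center vt = 0.778 × 818 = 636.404 m, so the well at 630 m is 6.404 m upgradient of the peak.
√(4πDt) = 11.69 m, giving peak height M/(n_e·A·√(4πDt)) = 45.8/(0.34 × 140 × 11.69) = 0.08231 kg/m³.
(x−vt)²/(4Dt) = (-6.404)²/(4 × 0.0133 × 818) = 0.9424; exp(−0.9424) = 0.3897.
C = 0.08231 × 0.3897 = 0.0321 kg/m³.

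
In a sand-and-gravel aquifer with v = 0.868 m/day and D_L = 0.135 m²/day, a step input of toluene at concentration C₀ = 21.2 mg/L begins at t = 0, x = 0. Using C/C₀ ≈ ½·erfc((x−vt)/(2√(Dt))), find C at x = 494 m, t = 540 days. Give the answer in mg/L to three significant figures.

0.385 mg/L

For a continuous step input, C/C₀ ≈ ½·erfc((x−vt)/(2√(Dt))).
vt = 0.868 × 540 = 468.72 m and 2√(Dt) = 2√(0.135 × 540) = 17.08 m.
Argument (x−vt)/(2√(Dt)) = (494 − 468.72)/17.08 = 1.480; ½·erfc(1.480) = 0.01817.
C = 21.2 × 0.01817 = 0.385 mg/L.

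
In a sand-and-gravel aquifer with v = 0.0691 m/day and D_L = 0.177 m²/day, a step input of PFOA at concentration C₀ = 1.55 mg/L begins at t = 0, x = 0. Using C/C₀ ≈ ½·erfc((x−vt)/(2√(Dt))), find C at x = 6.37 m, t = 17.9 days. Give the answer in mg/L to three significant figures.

0.0321 mg/L

For a continuous step input, C/C₀ ≈ ½·erfc((x−vt)/(2√(Dt))).
vt = 0.0691 × 17.9 = 1.23689 m and 2√(Dt) = 2√(0.177 × 17.9) = 3.560 m.
Argument (x−vt)/(2√(Dt)) = (6.37 − 1.23689)/3.560 = 1.442; ½·erfc(1.442) = 0.02071.
C = 1.55 × 0.02071 = 0.0321 mg/L.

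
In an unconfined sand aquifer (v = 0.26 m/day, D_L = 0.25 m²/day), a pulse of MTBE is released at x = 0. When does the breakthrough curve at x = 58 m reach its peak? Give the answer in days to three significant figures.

219 days

For the 1D instantaneous-source solution, setting ∂C/∂t = 0 at fixed x gives v²t² + 2Dt − x² = 0, so t = (√(D² + v²x²) − D)/v².
√(D² + v²x²) = √(0.25² + 0.26² × 58²) = 15.08; v² = 0.0676.
t = (15.08 − 0.25)/0.0676 = 219 days (vs. the pure-advection estimate x/v = 223 d).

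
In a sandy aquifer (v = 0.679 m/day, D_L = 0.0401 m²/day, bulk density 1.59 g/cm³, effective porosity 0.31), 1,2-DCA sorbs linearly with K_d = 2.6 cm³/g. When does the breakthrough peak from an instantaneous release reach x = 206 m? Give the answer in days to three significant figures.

4350 days

Retardation factor R = 1 + ρ_b·K_d/n = 1 + 1.59 × 2.6/0.31 = 14.34.
Sorption retards both mechanisms: v_R = v/R = 0.04735 m/day, D_R = D/R = 0.002796 m²/day.
Peak time from v_R²t² + 2D_R t − x² = 0: t = (√(D_R² + v_R²x²) − D_R)/v_R².
√(D_R² + v_R²x²) = √(0.002796² + 0.04735² × 206²) = 9.754; v_R² = 0.002242.
t = (9.754 − 0.002796)/0.002242 = 4350 days.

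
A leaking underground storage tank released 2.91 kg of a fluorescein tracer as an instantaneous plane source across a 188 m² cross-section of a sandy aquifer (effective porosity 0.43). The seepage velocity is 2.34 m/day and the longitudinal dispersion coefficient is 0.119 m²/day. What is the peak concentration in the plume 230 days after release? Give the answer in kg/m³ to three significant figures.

The peak of an instantaneous 1D plume sits at x = vt; there the Gaussian factor is 1 and C_max = M/(n_e·A·√(4πDt)), where n_e·A is the pore area the mass is dissolved in.
√(4πDt) = √(4π × 0.119 × 230) = 18.55 m, so C_max = 2.91/(0.43 × 188 × 18.55) = 0.00194 kg/m³.

0.00194 kg/m³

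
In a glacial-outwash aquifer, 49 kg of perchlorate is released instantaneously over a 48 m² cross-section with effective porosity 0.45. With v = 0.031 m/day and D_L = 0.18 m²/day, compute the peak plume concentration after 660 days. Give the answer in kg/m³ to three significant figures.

The peak of an instantaneous 1D plume sits at x = vt; there the Gaussian factor is 1 and C_max = M/(n_e·A·√(4πDt)), where n_e·A is the pore area the mass is dissolved in.
√(4πDt) = √(4π × 0.18 × 660) = 38.64 m, so C_max = 49/(0.45 × 48 × 38.64) = 0.0587 kg/m³.

0.0587 kg/m³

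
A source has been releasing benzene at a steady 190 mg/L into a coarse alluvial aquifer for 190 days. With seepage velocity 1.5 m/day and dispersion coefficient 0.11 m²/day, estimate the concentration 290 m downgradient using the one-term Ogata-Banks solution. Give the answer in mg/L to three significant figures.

41.7 mg/L

For a continuous step input, C/C₀ ≈ ½·erfc((x−vt)/(2√(Dt))).
vt = 1.5 × 190 = 285 m and 2√(Dt) = 2√(0.11 × 190) = 9.143 m.
Argument (x−vt)/(2√(Dt)) = (290 − 285)/9.143 = 0.5469; ½·erfc(0.5469) = 0.2196.
C = 190 × 0.2196 = 41.7 mg/L.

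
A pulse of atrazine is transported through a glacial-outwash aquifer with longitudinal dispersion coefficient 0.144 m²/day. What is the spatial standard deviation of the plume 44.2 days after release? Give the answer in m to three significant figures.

Dispersive spreading gives a Gaussian with σ² = 2Dt; advection only shifts the center.
σ = √(2 × 0.144 × 44.2) = 3.57 m.

3.57 m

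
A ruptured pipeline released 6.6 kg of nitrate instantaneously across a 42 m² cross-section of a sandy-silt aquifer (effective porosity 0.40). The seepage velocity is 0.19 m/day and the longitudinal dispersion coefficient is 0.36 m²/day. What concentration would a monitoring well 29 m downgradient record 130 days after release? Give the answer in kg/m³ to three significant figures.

0.0147 kg/m³

For an instantaneous plane source, C(x,t) = M/(n_e·A·√(4πDt)) · exp(−(x−vt)²/(4Dt)), with n_e·A the pore (flow) area.
Plume center vt = 0.19 × 130 = 24.7 m, so the well at 29 m is 4.3 m downgradient of the peak.
√(4πDt) = 24.25 m, giving peak height M/(n_e·A·√(4πDt)) = 6.6/(0.40 × 42 × 24.25) = 0.01620 kg/m³.
(x−vt)²/(4Dt) = (4.3)²/(4 × 0.36 × 130) = 0.09877; exp(−0.09877) = 0.9060.
C = 0.01620 × 0.9060 = 0.0147 kg/m³.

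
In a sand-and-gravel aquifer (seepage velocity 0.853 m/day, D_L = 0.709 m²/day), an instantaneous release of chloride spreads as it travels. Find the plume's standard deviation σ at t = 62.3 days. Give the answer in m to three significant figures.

Dispersive spreading gives a Gaussian with σ² = 2Dt; advection only shifts the center.
σ = √(2 × 0.709 × 62.3) = 9.40 m.

9.40 m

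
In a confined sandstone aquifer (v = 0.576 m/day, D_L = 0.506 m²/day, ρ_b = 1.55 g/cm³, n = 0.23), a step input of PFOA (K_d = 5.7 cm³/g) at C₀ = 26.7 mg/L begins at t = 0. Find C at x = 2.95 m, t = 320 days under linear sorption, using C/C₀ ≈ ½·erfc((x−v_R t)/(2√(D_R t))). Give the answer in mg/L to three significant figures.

Retardation factor R = 1 + ρ_b·K_d/n = 1 + 1.55 × 5.7/0.23 = 39.41.
Sorption retards both mechanisms: v_R = v/R = 0.01462 m/day, D_R = D/R = 0.01284 m²/day.
v_R·t = 0.01462 × 320 = 4.6784 m; 2√(D_R t) = 4.054 m; argument = (2.95 − 4.6784)/4.054 = -0.4263.
C = C₀ × ½·erfc(-0.4263) = 26.7 × 0.7267 = 19.4 mg/L.

19.4 mg/L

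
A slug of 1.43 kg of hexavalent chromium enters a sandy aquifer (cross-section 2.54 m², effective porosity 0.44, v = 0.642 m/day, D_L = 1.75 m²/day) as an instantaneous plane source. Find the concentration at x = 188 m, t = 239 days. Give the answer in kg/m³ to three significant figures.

For an instantaneous plane source, C(x,t) = M/(n_e·A·√(4πDt)) · exp(−(x−vt)²/(4Dt)), with n_e·A the pore (flow) area.
Plume center vt = 0.642 × 239 = 153.438 m, so the well at 188 m is 34.562 m downgradient of the peak.
√(4πDt) = 72.50 m, giving peak height M/(n_e·A·√(4πDt)) = 1.43/(0.44 × 2.54 × 72.50) = 0.01765 kg/m³.
(x−vt)²/(4Dt) = (34.562)²/(4 × 1.75 × 239) = 0.7140; exp(−0.7140) = 0.4897.
C = 0.01765 × 0.4897 = 0.00864 kg/m³.

0.00864 kg/m³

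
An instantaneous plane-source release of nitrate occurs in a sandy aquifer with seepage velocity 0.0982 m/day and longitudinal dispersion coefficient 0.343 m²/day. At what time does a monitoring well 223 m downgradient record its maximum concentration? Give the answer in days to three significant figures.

For the 1D instantaneous-source solution, setting ∂C/∂t = 0 at fixed x gives v²t² + 2Dt − x² = 0, so t = (√(D² + v²x²) − D)/v².
√(D² + v²x²) = √(0.343² + 0.0982² × 223²) = 21.90; v² = 0.00964324.
t = (21.90 − 0.343)/0.00964324 = 2240 days (vs. the pure-advection estimate x/v = 2270 d).

2240 days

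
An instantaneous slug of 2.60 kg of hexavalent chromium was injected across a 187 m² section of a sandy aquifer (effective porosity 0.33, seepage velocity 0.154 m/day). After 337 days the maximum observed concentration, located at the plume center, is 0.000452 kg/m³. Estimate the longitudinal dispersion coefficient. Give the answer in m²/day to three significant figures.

2.05 m²/day

At the plume center C_max = M/(n_e·A·√(4πDt)), so D = M²/(4πt·(n_e·A·C_max)²).
n_e·A·C_max = 0.33 × 187 × 0.000452 = 0.02789 kg/m.
D = 2.60²/(4π × 337 × 0.02789²) = 2.05 m²/day.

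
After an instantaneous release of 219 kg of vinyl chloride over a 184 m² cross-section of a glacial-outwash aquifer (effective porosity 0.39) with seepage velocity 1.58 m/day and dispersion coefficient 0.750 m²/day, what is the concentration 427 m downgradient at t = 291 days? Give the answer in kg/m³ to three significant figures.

For an instantaneous plane source, C(x,t) = M/(n_e·A·√(4πDt)) · exp(−(x−vt)²/(4Dt)), with n_e·A the pore (flow) area.
Plume center vt = 1.58 × 291 = 459.78 m, so the well at 427 m is 32.78 m upgradient of the peak.
√(4πDt) = 52.37 m, giving peak height M/(n_e·A·√(4πDt)) = 219/(0.39 × 184 × 52.37) = 0.05827 kg/m³.
(x−vt)²/(4Dt) = (-32.78)²/(4 × 0.750 × 291) = 1.231; exp(−1.231) = 0.2920.
C = 0.05827 × 0.2920 = 0.0170 kg/m³.

0.0170 kg/m³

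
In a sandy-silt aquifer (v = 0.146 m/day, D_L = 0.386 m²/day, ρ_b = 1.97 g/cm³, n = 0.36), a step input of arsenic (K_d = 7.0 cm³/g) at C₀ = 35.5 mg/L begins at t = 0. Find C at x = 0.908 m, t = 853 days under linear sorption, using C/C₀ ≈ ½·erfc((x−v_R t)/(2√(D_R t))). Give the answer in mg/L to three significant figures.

Retardation factor R = 1 + ρ_b·K_d/n = 1 + 1.97 × 7.0/0.36 = 39.31.
Sorption retards both mechanisms: v_R = v/R = 0.003714 m/day, D_R = D/R = 0.009819 m²/day.
v_R·t = 0.003714 × 853 = 3.168042 m; 2√(D_R t) = 5.788 m; argument = (0.908 − 3.168042)/5.788 = -0.3905.
C = C₀ × ½·erfc(-0.3905) = 35.5 × 0.7096 = 25.2 mg/L.

25.2 mg/L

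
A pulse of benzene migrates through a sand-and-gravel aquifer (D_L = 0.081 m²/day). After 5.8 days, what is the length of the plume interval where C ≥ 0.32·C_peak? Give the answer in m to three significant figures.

2.93 m

The plume is Gaussian with σ = √(2Dt) = √(2 × 0.081 × 5.8) = 0.9693 m.
C/C_peak = exp(−Δx²/(2σ²)) = 0.32 ⇒ Δx = σ·√(−2 ln 0.32) = 0.9693 × 1.510 = 1.464 m.
Width = 2Δx = 2.93 m.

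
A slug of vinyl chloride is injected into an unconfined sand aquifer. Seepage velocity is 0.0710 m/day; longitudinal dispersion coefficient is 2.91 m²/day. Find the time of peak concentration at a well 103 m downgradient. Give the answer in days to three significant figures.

984 days

For the 1D instantaneous-source solution, setting ∂C/∂t = 0 at fixed x gives v²t² + 2Dt − x² = 0, so t = (√(D² + v²x²) − D)/v².
√(D² + v²x²) = √(2.91² + 0.0710² × 103²) = 7.871; v² = 0.005041.
t = (7.871 − 2.91)/0.005041 = 984 days (vs. the pure-advection estimate x/v = 1450 d).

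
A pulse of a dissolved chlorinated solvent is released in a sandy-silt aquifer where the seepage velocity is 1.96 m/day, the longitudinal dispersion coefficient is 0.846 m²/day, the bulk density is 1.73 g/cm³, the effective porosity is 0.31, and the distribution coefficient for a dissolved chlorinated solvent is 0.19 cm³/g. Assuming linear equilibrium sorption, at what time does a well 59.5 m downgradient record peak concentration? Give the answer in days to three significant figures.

Retardation factor R = 1 + ρ_b·K_d/n = 1 + 1.73 × 0.19/0.31 = 2.060.
Sorption retards both mechanisms: v_R = v/R = 0.9515 m/day, D_R = D/R = 0.4107 m²/day.
Peak time from v_R²t² + 2D_R t − x² = 0: t = (√(D_R² + v_R²x²) − D_R)/v_R².
√(D_R² + v_R²x²) = √(0.4107² + 0.9515² × 59.5²) = 56.62; v_R² = 0.9054.
t = (56.62 − 0.4107)/0.9054 = 62.1 days.

62.1 days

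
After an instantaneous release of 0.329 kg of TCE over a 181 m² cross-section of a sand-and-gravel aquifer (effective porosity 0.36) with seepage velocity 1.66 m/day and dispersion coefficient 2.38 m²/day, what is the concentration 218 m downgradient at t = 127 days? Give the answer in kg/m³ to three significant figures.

For an instantaneous plane source, C(x,t) = M/(n_e·A·√(4πDt)) · exp(−(x−vt)²/(4Dt)), with n_e·A the pore (flow) area.
Plume center vt = 1.66 × 127 = 210.82 m, so the well at 218 m is 7.18 m downgradient of the peak.
√(4πDt) = 61.63 m, giving peak height M/(n_e·A·√(4πDt)) = 0.329/(0.36 × 181 × 61.63) = 8.193e-05 kg/m³.
(x−vt)²/(4Dt) = (7.18)²/(4 × 2.38 × 127) = 0.04264; exp(−0.04264) = 0.9583.
C = 8.193e-05 × 0.9583 = 7.85e-05 kg/m³.

7.85e-05 kg/m³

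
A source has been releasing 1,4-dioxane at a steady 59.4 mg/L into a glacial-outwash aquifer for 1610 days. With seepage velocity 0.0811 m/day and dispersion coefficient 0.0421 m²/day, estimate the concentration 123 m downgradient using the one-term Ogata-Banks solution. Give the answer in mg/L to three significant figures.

44.1 mg/L

For a continuous step input, C/C₀ ≈ ½·erfc((x−vt)/(2√(Dt))).
vt = 0.0811 × 1610 = 130.571 m and 2√(Dt) = 2√(0.0421 × 1610) = 16.47 m.
Argument (x−vt)/(2√(Dt)) = (123 − 130.571)/16.47 = -0.4597; ½·erfc(-0.4597) = 0.7422.
C = 59.4 × 0.7422 = 44.1 mg/L.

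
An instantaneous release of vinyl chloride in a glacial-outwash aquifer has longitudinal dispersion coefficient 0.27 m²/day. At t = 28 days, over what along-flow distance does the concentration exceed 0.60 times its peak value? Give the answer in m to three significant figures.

The plume is Gaussian with σ = √(2Dt) = √(2 × 0.27 × 28) = 3.888 m.
C/C_peak = exp(−Δx²/(2σ²)) = 0.60 ⇒ Δx = σ·√(−2 ln 0.60) = 3.888 × 1.011 = 3.931 m.
Width = 2Δx = 7.86 m.

7.86 m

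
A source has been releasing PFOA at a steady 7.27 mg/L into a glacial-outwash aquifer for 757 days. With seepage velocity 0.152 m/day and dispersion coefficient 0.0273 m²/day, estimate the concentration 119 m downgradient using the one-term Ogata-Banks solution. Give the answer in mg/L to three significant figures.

1.96 mg/L

For a continuous step input, C/C₀ ≈ ½·erfc((x−vt)/(2√(Dt))).
vt = 0.152 × 757 = 115.064 m and 2√(Dt) = 2√(0.0273 × 757) = 9.092 m.
Argument (x−vt)/(2√(Dt)) = (119 − 115.064)/9.092 = 0.4329; ½·erfc(0.4329) = 0.2702.
C = 7.27 × 0.2702 = 1.96 mg/L.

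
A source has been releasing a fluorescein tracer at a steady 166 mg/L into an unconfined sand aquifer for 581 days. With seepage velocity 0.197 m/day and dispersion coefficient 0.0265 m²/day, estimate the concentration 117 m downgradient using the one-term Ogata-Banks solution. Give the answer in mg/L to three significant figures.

53.7 mg/L

For a continuous step input, C/C₀ ≈ ½·erfc((x−vt)/(2√(Dt))).
vt = 0.197 × 581 = 114.457 m and 2√(Dt) = 2√(0.0265 × 581) = 7.848 m.
Argument (x−vt)/(2√(Dt)) = (117 − 114.457)/7.848 = 0.3240; ½·erfc(0.3240) = 0.3234.
C = 166 × 0.3234 = 53.7 mg/L.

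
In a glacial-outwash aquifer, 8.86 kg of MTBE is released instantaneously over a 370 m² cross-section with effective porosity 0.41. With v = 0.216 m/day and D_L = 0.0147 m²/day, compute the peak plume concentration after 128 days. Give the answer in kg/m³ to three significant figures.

0.0120 kg/m³

The peak of an instantaneous 1D plume sits at x = vt; there the Gaussian factor is 1 and C_max = M/(n_e·A·√(4πDt)), where n_e·A is the pore area the mass is dissolved in.
√(4πDt) = √(4π × 0.0147 × 128) = 4.863 m, so C_max = 8.86/(0.41 × 370 × 4.863) = 0.0120 kg/m³.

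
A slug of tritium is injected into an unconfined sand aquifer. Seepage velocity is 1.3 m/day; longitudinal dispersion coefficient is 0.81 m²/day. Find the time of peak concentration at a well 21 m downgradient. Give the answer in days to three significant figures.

For the 1D instantaneous-source solution, setting ∂C/∂t = 0 at fixed x gives v²t² + 2Dt − x² = 0, so t = (√(D² + v²x²) − D)/v².
√(D² + v²x²) = √(0.81² + 1.3² × 21²) = 27.31; v² = 1.69.
t = (27.31 − 0.81)/1.69 = 15.7 days (vs. the pure-advection estimate x/v = 16.2 d).

15.7 days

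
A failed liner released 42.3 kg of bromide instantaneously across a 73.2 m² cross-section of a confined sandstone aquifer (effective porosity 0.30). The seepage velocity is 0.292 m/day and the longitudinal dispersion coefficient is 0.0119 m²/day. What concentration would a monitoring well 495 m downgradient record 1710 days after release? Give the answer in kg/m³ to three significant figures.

0.0958 kg/m³

For an instantaneous plane source, C(x,t) = M/(n_e·A·√(4πDt)) · exp(−(x−vt)²/(4Dt)), with n_e·A the pore (flow) area.
Plume center vt = 0.292 × 1710 = 499.32 m, so the well at 495 m is 4.32 m upgradient of the peak.
√(4πDt) = 15.99 m, giving peak height M/(n_e·A·√(4πDt)) = 42.3/(0.30 × 73.2 × 15.99) = 0.1205 kg/m³.
(x−vt)²/(4Dt) = (-4.32)²/(4 × 0.0119 × 1710) = 0.2293; exp(−0.2293) = 0.7951.
C = 0.1205 × 0.7951 = 0.0958 kg/m³.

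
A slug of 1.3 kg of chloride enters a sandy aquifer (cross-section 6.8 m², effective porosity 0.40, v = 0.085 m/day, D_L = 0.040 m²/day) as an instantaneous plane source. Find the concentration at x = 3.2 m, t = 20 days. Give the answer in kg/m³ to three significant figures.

0.0746 kg/m³

For an instantaneous plane source, C(x,t) = M/(n_e·A·√(4πDt)) · exp(−(x−vt)²/(4Dt)), with n_e·A the pore (flow) area.
Plume center vt = 0.085 × 20 = 1.7 m, so the well at 3.2 m is 1.5 m downgradient of the peak.
√(4πDt) = 3.171 m, giving peak height M/(n_e·A·√(4πDt)) = 1.3/(0.40 × 6.8 × 3.171) = 0.1507 kg/m³.
(x−vt)²/(4Dt) = (1.5)²/(4 × 0.040 × 20) = 0.7031; exp(−0.7031) = 0.4950.
C = 0.1507 × 0.4950 = 0.0746 kg/m³.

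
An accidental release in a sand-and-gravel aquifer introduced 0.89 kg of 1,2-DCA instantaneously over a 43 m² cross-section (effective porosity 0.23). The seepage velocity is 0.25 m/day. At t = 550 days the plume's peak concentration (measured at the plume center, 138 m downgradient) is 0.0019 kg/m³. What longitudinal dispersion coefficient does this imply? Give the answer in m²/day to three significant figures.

At the plume center C_max = M/(n_e·A·√(4πDt)), so D = M²/(4πt·(n_e·A·C_max)²).
n_e·A·C_max = 0.23 × 43 × 0.0019 = 0.01879 kg/m.
D = 0.89²/(4π × 550 × 0.01879²) = 0.325 m²/day.

0.325 m²/day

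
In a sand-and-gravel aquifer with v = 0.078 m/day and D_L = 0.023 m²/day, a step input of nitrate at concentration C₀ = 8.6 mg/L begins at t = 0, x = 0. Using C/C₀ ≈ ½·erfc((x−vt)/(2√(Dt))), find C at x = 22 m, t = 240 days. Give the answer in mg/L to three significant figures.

For a continuous step input, C/C₀ ≈ ½·erfc((x−vt)/(2√(Dt))).
vt = 0.078 × 240 = 18.72 m and 2√(Dt) = 2√(0.023 × 240) = 4.699 m.
Argument (x−vt)/(2√(Dt)) = (22 − 18.72)/4.699 = 0.6980; ½·erfc(0.6980) = 0.1618.
C = 8.6 × 0.1618 = 1.39 mg/L.

1.39 mg/L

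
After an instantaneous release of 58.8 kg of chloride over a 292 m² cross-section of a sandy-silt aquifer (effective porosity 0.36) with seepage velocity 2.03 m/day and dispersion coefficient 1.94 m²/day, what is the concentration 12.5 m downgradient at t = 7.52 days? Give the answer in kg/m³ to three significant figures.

For an instantaneous plane source, C(x,t) = M/(n_e·A·√(4πDt)) · exp(−(x−vt)²/(4Dt)), with n_e·A the pore (flow) area.
Plume center vt = 2.03 × 7.52 = 15.2656 m, so the well at 12.5 m is 2.7656 m upgradient of the peak.
√(4πDt) = 13.54 m, giving peak height M/(n_e·A·√(4πDt)) = 58.8/(0.36 × 292 × 13.54) = 0.04131 kg/m³.
(x−vt)²/(4Dt) = (-2.7656)²/(4 × 1.94 × 7.52) = 0.1311; exp(−0.1311) = 0.8771.
C = 0.04131 × 0.8771 = 0.0362 kg/m³.

0.0362 kg/m³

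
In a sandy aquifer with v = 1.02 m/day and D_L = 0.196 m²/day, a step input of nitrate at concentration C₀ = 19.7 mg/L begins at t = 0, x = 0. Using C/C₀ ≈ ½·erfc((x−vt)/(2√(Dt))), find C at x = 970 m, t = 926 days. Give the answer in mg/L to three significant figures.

1.78 mg/L

For a continuous step input, C/C₀ ≈ ½·erfc((x−vt)/(2√(Dt))).
vt = 1.02 × 926 = 944.52 m and 2√(Dt) = 2√(0.196 × 926) = 26.94 m.
Argument (x−vt)/(2√(Dt)) = (970 − 944.52)/26.94 = 0.9458; ½·erfc(0.9458) = 0.09052.
C = 19.7 × 0.09052 = 1.78 mg/L.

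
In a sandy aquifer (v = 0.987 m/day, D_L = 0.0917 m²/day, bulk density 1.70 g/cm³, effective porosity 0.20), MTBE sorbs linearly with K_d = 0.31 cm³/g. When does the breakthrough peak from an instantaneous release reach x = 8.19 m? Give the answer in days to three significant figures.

Retardation factor R = 1 + ρ_b·K_d/n = 1 + 1.70 × 0.31/0.20 = 3.635.
Sorption retards both mechanisms: v_R = v/R = 0.2715 m/day, D_R = D/R = 0.02523 m²/day.
Peak time from v_R²t² + 2D_R t − x² = 0: t = (√(D_R² + v_R²x²) − D_R)/v_R².
√(D_R² + v_R²x²) = √(0.02523² + 0.2715² × 8.19²) = 2.224; v_R² = 0.07371.
t = (2.224 − 0.02523)/0.07371 = 29.8 days.

29.8 days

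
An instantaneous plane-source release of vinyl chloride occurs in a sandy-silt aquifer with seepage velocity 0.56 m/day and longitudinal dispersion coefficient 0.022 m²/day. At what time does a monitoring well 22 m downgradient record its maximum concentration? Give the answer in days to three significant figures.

For the 1D instantaneous-source solution, setting ∂C/∂t = 0 at fixed x gives v²t² + 2Dt − x² = 0, so t = (√(D² + v²x²) − D)/v².
√(D² + v²x²) = √(0.022² + 0.56² × 22²) = 12.32; v² = 0.3136.
t = (12.32 − 0.022)/0.3136 = 39.2 days (vs. the pure-advection estimate x/v = 39.3 d).

39.2 days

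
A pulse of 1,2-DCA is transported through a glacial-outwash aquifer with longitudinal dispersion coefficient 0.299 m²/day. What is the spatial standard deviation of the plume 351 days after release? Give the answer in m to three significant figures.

Dispersive spreading gives a Gaussian with σ² = 2Dt; advection only shifts the center.
σ = √(2 × 0.299 × 351) = 14.5 m.

14.5 m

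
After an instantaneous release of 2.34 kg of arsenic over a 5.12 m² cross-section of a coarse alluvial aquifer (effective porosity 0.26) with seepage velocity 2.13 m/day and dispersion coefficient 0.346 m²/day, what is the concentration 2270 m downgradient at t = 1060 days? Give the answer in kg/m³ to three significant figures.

For an instantaneous plane source, C(x,t) = M/(n_e·A·√(4πDt)) · exp(−(x−vt)²/(4Dt)), with n_e·A the pore (flow) area.
Plume center vt = 2.13 × 1060 = 2257.8 m, so the well at 2270 m is 12.2 m downgradient of the peak.
√(4πDt) = 67.89 m, giving peak height M/(n_e·A·√(4πDt)) = 2.34/(0.26 × 5.12 × 67.89) = 0.02589 kg/m³.
(x−vt)²/(4Dt) = (12.2)²/(4 × 0.346 × 1060) = 0.1015; exp(−0.1015) = 0.9035.
C = 0.02589 × 0.9035 = 0.0234 kg/m³.

0.0234 kg/m³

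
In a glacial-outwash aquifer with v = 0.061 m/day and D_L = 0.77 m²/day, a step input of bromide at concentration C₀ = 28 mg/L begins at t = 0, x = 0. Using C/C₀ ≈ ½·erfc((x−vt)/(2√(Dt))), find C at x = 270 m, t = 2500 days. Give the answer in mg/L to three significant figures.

For a continuous step input, C/C₀ ≈ ½·erfc((x−vt)/(2√(Dt))).
vt = 0.061 × 2500 = 152.5 m and 2√(Dt) = 2√(0.77 × 2500) = 87.75 m.
Argument (x−vt)/(2√(Dt)) = (270 − 152.5)/87.75 = 1.339; ½·erfc(1.339) = 0.02914.
C = 28 × 0.02914 = 0.816 mg/L.

0.816 mg/L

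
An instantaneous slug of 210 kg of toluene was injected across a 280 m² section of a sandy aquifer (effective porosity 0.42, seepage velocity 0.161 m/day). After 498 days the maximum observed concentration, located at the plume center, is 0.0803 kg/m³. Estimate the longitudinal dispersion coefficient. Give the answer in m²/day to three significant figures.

At the plume center C_max = M/(n_e·A·√(4πDt)), so D = M²/(4πt·(n_e·A·C_max)²).
n_e·A·C_max = 0.42 × 280 × 0.0803 = 9.443 kg/m.
D = 210²/(4π × 498 × 9.443²) = 0.0790 m²/day.

0.0790 m²/day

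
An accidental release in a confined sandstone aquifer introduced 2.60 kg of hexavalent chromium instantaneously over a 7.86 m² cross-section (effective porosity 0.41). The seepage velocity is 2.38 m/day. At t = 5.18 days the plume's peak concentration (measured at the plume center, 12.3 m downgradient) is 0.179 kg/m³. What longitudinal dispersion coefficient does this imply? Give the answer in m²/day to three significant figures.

0.312 m²/day

At the plume center C_max = M/(n_e·A·√(4πDt)), so D = M²/(4πt·(n_e·A·C_max)²).
n_e·A·C_max = 0.41 × 7.86 × 0.179 = 0.5768 kg/m.
D = 2.60²/(4π × 5.18 × 0.5768²) = 0.312 m²/day.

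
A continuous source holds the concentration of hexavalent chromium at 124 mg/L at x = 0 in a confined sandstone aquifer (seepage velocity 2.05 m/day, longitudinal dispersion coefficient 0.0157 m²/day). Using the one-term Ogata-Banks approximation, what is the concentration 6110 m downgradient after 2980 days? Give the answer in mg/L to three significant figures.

56.9 mg/L

For a continuous step input, C/C₀ ≈ ½·erfc((x−vt)/(2√(Dt))).
vt = 2.05 × 2980 = 6109 m and 2√(Dt) = 2√(0.0157 × 2980) = 13.68 m.
Argument (x−vt)/(2√(Dt)) = (6110 − 6109)/13.68 = 0.07310; ½·erfc(0.07310) = 0.4588.
C = 124 × 0.4588 = 56.9 mg/L.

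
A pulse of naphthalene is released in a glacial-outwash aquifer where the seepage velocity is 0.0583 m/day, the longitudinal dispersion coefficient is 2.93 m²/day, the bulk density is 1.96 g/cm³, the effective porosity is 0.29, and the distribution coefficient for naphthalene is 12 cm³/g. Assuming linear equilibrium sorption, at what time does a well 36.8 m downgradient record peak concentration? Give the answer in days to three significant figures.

Retardation factor R = 1 + ρ_b·K_d/n = 1 + 1.96 × 12/0.29 = 82.10.
Sorption retards both mechanisms: v_R = v/R = 0.0007101 m/day, D_R = D/R = 0.03569 m²/day.
Peak time from v_R²t² + 2D_R t − x² = 0: t = (√(D_R² + v_R²x²) − D_R)/v_R².
√(D_R² + v_R²x²) = √(0.03569² + 0.0007101² × 36.8²) = 0.04423; v_R² = 5.042e-07.
t = (0.04423 − 0.03569)/5.042e-07 = 16900 days.

16900 days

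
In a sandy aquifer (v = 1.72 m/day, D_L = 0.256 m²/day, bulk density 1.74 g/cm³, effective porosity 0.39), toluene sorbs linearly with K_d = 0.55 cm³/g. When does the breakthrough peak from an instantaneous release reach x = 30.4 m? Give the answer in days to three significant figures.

Retardation factor R = 1 + ρ_b·K_d/n = 1 + 1.74 × 0.55/0.39 = 3.454.
Sorption retards both mechanisms: v_R = v/R = 0.4980 m/day, D_R = D/R = 0.07412 m²/day.
Peak time from v_R²t² + 2D_R t − x² = 0: t = (√(D_R² + v_R²x²) − D_R)/v_R².
√(D_R² + v_R²x²) = √(0.07412² + 0.4980² × 30.4²) = 15.14; v_R² = 0.2480.
t = (15.14 − 0.07412)/0.2480 = 60.7 days.

60.7 days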